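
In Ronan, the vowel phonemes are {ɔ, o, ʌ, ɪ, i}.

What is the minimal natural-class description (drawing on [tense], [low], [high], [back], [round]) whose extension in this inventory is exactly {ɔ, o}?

[+round]

The target set is precisely the extension of [+round] in this inventory.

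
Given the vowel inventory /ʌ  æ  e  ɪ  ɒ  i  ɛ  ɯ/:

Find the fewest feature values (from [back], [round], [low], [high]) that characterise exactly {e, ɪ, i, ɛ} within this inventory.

The class [−low], [−back] has exactly /e, ɪ, i, ɛ/ as its extension in this inventory. No smaller conjunction from the listed features achieves this: [−back] alone would also admit /æ/; [−low] alone would also admit /ʌ, ɯ/; and checking the remaining single features turns up none with this extension.

[−low, −back]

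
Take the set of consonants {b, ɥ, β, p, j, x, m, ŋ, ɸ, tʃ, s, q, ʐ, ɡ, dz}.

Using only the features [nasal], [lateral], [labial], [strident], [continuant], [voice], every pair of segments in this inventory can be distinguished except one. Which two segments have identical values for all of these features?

/ɥ/ (labial-palatal glide) and /β/ (voiced bilabial fricative) are both [−nasal], [−lateral], [+labial], [−strident], [+continuant], [+voice], so none of the listed features separates them. (They do differ in [sonorant], [round] and [dorsal], which are not among the given features.) Every other pair in the inventory differs on at least one listed feature.

ɥ, β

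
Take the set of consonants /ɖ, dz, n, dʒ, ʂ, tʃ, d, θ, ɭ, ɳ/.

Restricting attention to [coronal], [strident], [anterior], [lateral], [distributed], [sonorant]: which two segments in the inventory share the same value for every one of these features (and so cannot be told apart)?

tʃ, dʒ

Both /tʃ/ and /dʒ/ are [+coronal], [+strident], [−anterior], [−lateral], [+distributed], [−sonorant]. Since the list omits [voice] — which does distinguish the voiceless postalveolar affricate from the voiced postalveolar affricate — this pair collapses; all other pairs remain distinct.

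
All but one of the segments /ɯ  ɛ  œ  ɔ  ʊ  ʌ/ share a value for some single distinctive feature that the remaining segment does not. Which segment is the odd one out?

/ʌ, ɔ, ʊ, œ, ɛ/ are all [-tense], but /ɯ/ (high back unrounded vowel) is [+tense]. No other single segment can be removed to leave a set sharing one feature value that the removed segment lacks, so /ɯ/ is the odd one out.

ɯ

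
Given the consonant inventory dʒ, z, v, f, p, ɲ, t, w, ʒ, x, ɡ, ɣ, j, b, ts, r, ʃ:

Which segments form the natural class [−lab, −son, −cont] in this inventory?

Eliminate segments failing any feature: /z, ʒ, x, ɣ, ʃ/ are [+continuant]; /v, f, p, w, b/ are [+labial]; /ɲ, j, r/ are [+sonorant]. The remaining /dʒ, t, ɡ, ts/ satisfy [−labial], [−sonorant], [−continuant].

dʒ, t, ɡ, ts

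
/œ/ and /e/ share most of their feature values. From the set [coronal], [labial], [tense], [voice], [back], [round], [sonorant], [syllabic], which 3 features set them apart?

[labial], [round], [tense]

/œ/ is the mid front rounded lax vowel and /e/ is the mid front unrounded tense vowel. Both are [-coronal], [+voice], [-back], [+sonorant], [+syllabic]. /œ/ is [+labial] while /e/ is [-labial]; /œ/ is [+round] while /e/ is [-round]; /œ/ is [-tense] while /e/ is [+tense], so the distinguishing features are [labial], [round], [tense].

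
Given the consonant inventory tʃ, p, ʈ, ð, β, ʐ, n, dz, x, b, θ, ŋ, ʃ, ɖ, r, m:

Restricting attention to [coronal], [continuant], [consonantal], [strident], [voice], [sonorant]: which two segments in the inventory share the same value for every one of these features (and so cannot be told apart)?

On the given features, /m/ and /ŋ/ have an identical profile: [−coronal], [−continuant], [+consonantal], [−strident], [+voice], [+sonorant]. No other two segments in the inventory coincide on all 6 features. (They do differ in [labial] and [dorsal], which are not among the given features.)

m, ŋ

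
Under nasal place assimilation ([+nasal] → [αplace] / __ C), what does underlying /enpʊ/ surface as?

The only nasal preceding a consonant is /n/ before /p/. /p/ is [+labial], so /n/ → /m/, giving [empʊ].

[empʊ]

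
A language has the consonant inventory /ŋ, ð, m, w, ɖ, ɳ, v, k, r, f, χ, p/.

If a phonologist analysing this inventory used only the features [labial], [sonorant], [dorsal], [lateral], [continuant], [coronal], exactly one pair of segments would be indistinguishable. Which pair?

/v/ (voiced labiodental fricative) and /f/ (voiceless labiodental fricative) are both [+labial], [−sonorant], [−dorsal], [−lateral], [+continuant], [−coronal], so none of the listed features separates them. (They do differ in [voice], which is not among the given features.) Every other pair in the inventory differs on at least one listed feature.

v, f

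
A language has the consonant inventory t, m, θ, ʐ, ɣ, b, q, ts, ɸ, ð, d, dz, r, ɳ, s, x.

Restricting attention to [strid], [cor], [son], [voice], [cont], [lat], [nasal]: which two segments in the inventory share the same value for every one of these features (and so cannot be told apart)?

ɸ, x

/ɸ/ (voiceless bilabial fricative) and /x/ (voiceless velar fricative) are both [-strident], [-coronal], [-sonorant], [-voice], [+continuant], [-lateral], [-nasal], so none of the listed features separates them. (They do differ in [labial] and [dorsal], which are not among the given features.) Every other pair in the inventory differs on at least one listed feature.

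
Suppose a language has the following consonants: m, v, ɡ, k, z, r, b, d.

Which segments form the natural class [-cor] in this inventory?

m, v, ɡ, k, b

The feature [coronal] marks segments articulated with the tongue front (tip or blade). In this inventory /m, v, ɡ, k, b/ lack that property, so they are [-coronal]; /z, r, d/ are [+coronal].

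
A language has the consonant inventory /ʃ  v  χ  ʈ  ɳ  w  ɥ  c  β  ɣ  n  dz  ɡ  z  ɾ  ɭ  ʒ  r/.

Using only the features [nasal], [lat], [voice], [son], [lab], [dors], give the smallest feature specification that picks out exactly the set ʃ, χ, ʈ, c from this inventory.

Every target segment is [-voice] and no other inventory member is, so one feature is enough.

[-voice]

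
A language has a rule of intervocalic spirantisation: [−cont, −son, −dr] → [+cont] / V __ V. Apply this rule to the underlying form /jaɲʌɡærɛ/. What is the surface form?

The only segment in the rule's environment that also matches [−cont, −son, −dr] is /ɡ/. Applying [+continuant] turns the voiced velar stop into /ɣ/ (voiced velar fricative), giving [jaɲʌɣærɛ].

[jaɲʌɣærɛ]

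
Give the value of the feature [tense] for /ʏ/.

As the high front rounded lax vowel, /ʏ/ is [−tense].

[−tense]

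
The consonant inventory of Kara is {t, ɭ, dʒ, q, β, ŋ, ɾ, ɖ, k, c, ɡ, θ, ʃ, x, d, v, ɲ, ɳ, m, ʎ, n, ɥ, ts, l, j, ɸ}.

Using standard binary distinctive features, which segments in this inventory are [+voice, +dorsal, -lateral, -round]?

ŋ, ɡ, ɲ, j

The [+voice] segments are /ɭ, dʒ, β, ŋ, ɾ, ɖ, ɡ, d, v, ɲ, ɳ, m, ʎ, n, ɥ, l, j/.
Within that set, [+dorsal] gives /ŋ, ɡ, ɲ, ʎ, ɥ, j/.
Of those, [-lateral] gives /ŋ, ɡ, ɲ, ɥ, j/.
Intersecting with [-round] leaves /ŋ, ɡ, ɲ, j/.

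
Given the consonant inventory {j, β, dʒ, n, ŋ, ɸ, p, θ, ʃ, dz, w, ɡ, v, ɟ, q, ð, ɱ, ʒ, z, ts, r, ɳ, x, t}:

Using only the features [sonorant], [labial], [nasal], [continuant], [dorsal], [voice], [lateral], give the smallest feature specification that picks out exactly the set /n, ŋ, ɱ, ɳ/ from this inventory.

The target set is precisely the extension of [+nasal] in this inventory.

[+nasal]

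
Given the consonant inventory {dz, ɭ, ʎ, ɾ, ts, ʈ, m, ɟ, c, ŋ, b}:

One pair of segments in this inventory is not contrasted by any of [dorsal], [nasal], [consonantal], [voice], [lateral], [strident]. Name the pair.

/b/ (voiced bilabial stop) and /ɾ/ (alveolar tap) are both [-dorsal], [-nasal], [+consonantal], [+voice], [-lateral], [-strident], so none of the listed features separates them. (They do differ in [sonorant], [labial] and [coronal], which are not among the given features.) Every other pair in the inventory differs on at least one listed feature.

b, ɾ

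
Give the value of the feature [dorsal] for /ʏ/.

/ʏ/ is the high front rounded lax vowel. The feature [dorsal] marks segments articulated with the tongue body; /ʏ/ has this property, so it is [+dorsal].

[+dorsal]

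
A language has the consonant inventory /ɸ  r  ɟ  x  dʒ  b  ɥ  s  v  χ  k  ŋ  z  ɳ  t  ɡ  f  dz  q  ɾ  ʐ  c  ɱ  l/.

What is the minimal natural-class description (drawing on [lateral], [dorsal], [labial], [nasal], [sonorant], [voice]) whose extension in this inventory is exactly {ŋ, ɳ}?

[+nasal, -labial]

Every target segment is [+nasal], [-labial]; each remaining inventory member fails at least one of these. Each conjunct is needed — [-labial] alone would also admit /r, ɟ, x, dʒ, …/; [+nasal] alone would also admit /ɱ/ — and no other single listed feature has exactly this extension, so two is the minimum.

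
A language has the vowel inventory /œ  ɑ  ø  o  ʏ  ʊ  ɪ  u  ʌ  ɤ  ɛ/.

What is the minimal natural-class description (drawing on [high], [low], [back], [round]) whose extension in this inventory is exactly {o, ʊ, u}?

[+back, +round]

/o, ʊ, u/ are all [+back], [+round], and no other segment in the inventory matches both values. Dropping any one of them over-generates: [+round] alone would also admit /œ, ø, ʏ/; [+back] alone would also admit /ɑ, ʌ, ɤ/. No other single listed feature picks out exactly this set either, so fewer than two features will not do.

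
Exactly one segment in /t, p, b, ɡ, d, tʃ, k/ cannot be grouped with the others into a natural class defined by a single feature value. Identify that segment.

/t, ɡ, d, p, k, b/ are all [−delayed release], but /tʃ/ (voiceless postalveolar affricate) is [+delayed release]. No other single segment can be removed to leave a set sharing one feature value that the removed segment lacks, so /tʃ/ is the odd one out.

tʃ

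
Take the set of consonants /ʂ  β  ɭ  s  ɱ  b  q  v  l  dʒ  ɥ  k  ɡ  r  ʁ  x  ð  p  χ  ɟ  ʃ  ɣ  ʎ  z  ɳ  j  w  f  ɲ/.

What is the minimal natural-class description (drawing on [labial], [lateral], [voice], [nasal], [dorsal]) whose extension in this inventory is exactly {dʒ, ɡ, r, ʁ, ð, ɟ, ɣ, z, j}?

Every target segment is [+voice], [−nasal], [−lateral], [−labial]; each remaining inventory member fails at least one of these. Each conjunct is needed — [−nasal, −lateral, −labial] alone would also admit /ʂ, s, q, k, …/; [+voice, −lateral, −labial] alone would also admit /ɳ, ɲ/; [+voice, −nasal, −labial] alone would also admit /ɭ, l, ʎ/; [+voice, −nasal, −lateral] alone would also admit /β, b, v, ɥ, …/ — and no other combination of three listed features has exactly this extension, so four is the minimum.

[+voice, −nasal, −lateral, −labial]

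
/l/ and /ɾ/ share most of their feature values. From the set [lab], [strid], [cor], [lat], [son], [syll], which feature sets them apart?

[lateral]

/l/ is the alveolar lateral approximant and /ɾ/ is the alveolar tap. Both are [-labial], [-strident], [+coronal], [+sonorant], [-syllabic]. /l/ is [+lateral] while /ɾ/ is [-lateral], so the distinguishing feature is [lateral].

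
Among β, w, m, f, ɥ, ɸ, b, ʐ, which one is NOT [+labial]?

/f, b, ɥ, m, β, ɸ, w/ are all [+labial]; /ʐ/ (voiced retroflex fricative) is [-labial].

ʐ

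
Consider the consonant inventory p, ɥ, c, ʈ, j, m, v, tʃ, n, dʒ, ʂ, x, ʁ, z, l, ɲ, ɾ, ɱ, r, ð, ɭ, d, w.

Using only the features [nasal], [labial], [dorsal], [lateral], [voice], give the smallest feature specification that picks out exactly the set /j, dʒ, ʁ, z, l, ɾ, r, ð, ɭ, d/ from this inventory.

[+voice, −nasal, −labial]

Every target segment is [+voice], [−nasal], [−labial]; each remaining inventory member fails at least one of these. Each conjunct is needed — [−nasal, −labial] alone would also admit /c, ʈ, tʃ, ʂ, …/; [+voice, −labial] alone would also admit /n, ɲ/; [+voice, −nasal] alone would also admit /ɥ, v, w/ — and no other combination of two listed features has exactly this extension, so three is the minimum.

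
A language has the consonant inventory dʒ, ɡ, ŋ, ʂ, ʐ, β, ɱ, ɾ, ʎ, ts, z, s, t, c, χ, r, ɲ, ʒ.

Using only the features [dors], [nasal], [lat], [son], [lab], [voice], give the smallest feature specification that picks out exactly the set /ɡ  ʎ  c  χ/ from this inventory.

[-nasal, +dors]

Every target segment is [-nasal], [+dorsal]; each remaining inventory member fails at least one of these. Each conjunct is needed — [+dorsal] alone would also admit /ŋ, ɲ/; [-nasal] alone would also admit /dʒ, ʂ, ʐ, β, …/ — and no other single listed feature has exactly this extension, so two is the minimum.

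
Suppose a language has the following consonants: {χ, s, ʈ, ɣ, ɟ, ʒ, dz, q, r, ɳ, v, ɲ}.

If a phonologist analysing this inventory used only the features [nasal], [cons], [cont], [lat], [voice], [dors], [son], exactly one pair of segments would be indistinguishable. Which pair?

/ʒ/ (voiced postalveolar fricative) and /v/ (voiced labiodental fricative) are both [−nasal], [+consonantal], [+continuant], [−lateral], [+voice], [−dorsal], [−sonorant], so none of the listed features separates them. (They do differ in [labial] and [coronal], which are not among the given features.) Every other pair in the inventory differs on at least one listed feature.

ʒ, v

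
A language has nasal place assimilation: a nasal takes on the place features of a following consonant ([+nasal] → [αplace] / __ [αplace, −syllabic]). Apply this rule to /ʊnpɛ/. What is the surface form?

The only nasal preceding a consonant is /n/ before /p/. /p/ is [+labial], so /n/ → /m/, giving [ʊmpɛ].

[ʊmpɛ]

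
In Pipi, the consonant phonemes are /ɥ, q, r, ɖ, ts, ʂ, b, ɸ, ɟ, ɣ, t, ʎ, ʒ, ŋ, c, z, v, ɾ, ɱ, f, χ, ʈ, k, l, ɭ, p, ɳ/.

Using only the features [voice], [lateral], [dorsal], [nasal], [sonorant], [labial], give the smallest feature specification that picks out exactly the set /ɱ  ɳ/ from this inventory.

[+nasal, -dorsal]

/ɱ, ɳ/ are all [+nasal], [-dorsal], and no other segment in the inventory matches both values. Dropping any one of them over-generates: [-dorsal] alone would also admit /r, ɖ, ts, ʂ, …/; [+nasal] alone would also admit /ŋ/. No other single listed feature picks out exactly this set either, so fewer than two features will not do.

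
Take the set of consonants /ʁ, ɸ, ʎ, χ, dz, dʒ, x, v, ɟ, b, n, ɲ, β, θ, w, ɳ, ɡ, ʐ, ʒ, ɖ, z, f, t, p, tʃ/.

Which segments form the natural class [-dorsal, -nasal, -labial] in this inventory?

dz, dʒ, θ, ʐ, ʒ, ɖ, z, t, tʃ

Checking each segment against [-dorsal], [-nasal], [-labial]: /dz/ (voiced alveolar affricate), /dʒ/ (voiced postalveolar affricate), /θ/ (voiceless dental fricative), /ʐ/ (voiced retroflex fricative), /ʒ/ (voiced postalveolar fricative), /ɖ/ (voiced retroflex stop), among others, satisfy every feature; every other segment in the inventory fails at least one.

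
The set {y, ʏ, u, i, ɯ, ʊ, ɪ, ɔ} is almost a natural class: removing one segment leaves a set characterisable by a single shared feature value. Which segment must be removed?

ɔ

/ʏ, u, ɪ, y, i, ɯ, ʊ/ are all [+high], but /ɔ/ (mid back rounded lax vowel) is [−high]. No other single segment can be removed to leave a set sharing one feature value that the removed segment lacks, so /ɔ/ is the odd one out.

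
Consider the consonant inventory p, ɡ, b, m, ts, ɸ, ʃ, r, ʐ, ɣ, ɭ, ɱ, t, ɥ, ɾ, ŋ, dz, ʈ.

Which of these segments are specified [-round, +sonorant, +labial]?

m, ɱ

Checking each segment against [-round], [+sonorant], [+labial]: /m/ (bilabial nasal), /ɱ/ (labiodental nasal) satisfy every feature; every other segment in the inventory fails at least one.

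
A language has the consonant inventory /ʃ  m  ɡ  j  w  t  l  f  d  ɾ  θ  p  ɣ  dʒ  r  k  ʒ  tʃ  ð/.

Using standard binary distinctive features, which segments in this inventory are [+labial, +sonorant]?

m, w

Eliminate segments failing any feature: /ʃ, ɡ, j, t, l, d, ɾ, θ, ɣ, dʒ, r, k, ʒ, tʃ, ð/ are [-labial]; /f, p/ are [-sonorant]. The remaining /m, w/ satisfy [+labial], [+sonorant].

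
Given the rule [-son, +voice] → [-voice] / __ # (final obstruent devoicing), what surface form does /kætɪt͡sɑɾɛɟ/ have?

Only the final segment /ɟ/ is both word-final and matches the structural description. It is a voiced palatal stop, so [-son, +voice] holds; changing it to [-voice] with all other features held fixed yields /c/ (voiceless palatal stop). No other segment meets both the structural description and the environment, so the output is [kætɪt͡sɑɾɛc].

[kætɪt͡sɑɾɛc]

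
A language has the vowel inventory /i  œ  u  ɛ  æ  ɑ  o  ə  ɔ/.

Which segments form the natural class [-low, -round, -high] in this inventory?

ɛ, ə

Checking each segment against [-low], [-round], [-high]: /ɛ/ (mid front unrounded lax vowel), /ə/ (mid central vowel (schwa)) satisfy every feature; every other segment in the inventory fails at least one.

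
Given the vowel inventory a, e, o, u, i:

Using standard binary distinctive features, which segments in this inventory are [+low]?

a

The [+low] segments here are /a/; the remaining /e, o, u, i/ are [-low].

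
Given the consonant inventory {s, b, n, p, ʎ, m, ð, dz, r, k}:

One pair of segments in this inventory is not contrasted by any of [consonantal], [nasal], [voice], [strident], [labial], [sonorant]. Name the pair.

ʎ, r

Both /ʎ/ and /r/ are [+consonantal], [−nasal], [+voice], [−strident], [−labial], [+sonorant]. Since the list omits [lateral] and [dorsal] — which do distinguish the palatal lateral approximant from the alveolar trill — this pair collapses; all other pairs remain distinct.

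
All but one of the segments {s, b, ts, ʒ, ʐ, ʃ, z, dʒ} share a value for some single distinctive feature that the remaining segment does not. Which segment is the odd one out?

b

[strident] (equivalently [labial], [coronal]) groups all but one: /ʒ, dʒ, z, ʃ, s, ʐ, ts/ share [+strident] while /b/ (voiced bilabial stop) alone is [−strident]. Removing any other segment would not leave a single-feature class that excludes it.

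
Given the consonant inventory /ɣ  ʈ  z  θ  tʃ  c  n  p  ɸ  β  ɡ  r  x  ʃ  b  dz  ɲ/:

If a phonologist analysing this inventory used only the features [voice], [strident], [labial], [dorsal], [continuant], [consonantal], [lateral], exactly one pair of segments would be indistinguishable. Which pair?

/ɡ/ (voiced velar stop) and /ɲ/ (palatal nasal) are both [+voice], [−strident], [−labial], [+dorsal], [−continuant], [+consonantal], [−lateral], so none of the listed features separates them. (They do differ in [sonorant], [nasal] and [back], which are not among the given features.) Every other pair in the inventory differs on at least one listed feature.

ɡ, ɲ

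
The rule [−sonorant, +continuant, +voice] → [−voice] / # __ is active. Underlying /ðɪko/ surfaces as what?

/ð/ satisfies [−sonorant, +continuant, +voice] and sits in # __. The [−voice] counterpart of the voiced dental fricative is /θ/. Other segments in /ðɪko/ either fail the structural description or are not in the environment, so the surface form is [θɪko].

[θɪko]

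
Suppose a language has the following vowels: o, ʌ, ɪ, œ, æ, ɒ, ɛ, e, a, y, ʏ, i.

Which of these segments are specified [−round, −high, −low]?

ʌ, ɛ, e

Checking each segment against [−round], [−high], [−low]: /ʌ/ (mid back unrounded lax vowel), /ɛ/ (mid front unrounded lax vowel), /e/ (mid front unrounded tense vowel) satisfy every feature; every other segment in the inventory fails at least one.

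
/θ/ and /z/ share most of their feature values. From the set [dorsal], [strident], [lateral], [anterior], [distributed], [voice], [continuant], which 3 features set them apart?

[voice], [strident], [distributed]

/θ/ is the voiceless dental fricative and /z/ is the voiced alveolar fricative. Both are [−dorsal], [−lateral], [+anterior], [+continuant]. /θ/ is [−voice] while /z/ is [+voice]; /θ/ is [−strident] while /z/ is [+strident]; /θ/ is [+distributed] while /z/ is [−distributed], so the distinguishing features are [voice], [strident], [distributed].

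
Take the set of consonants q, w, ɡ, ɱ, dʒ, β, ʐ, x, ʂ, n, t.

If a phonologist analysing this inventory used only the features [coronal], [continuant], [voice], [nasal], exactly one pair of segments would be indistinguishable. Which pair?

β, w

On the given features, /β/ and /w/ have an identical profile: [−coronal], [+continuant], [+voice], [−nasal]. No other two segments in the inventory coincide on all 4 features. (They do differ in [sonorant], [round] and [dorsal], which are not among the given features.)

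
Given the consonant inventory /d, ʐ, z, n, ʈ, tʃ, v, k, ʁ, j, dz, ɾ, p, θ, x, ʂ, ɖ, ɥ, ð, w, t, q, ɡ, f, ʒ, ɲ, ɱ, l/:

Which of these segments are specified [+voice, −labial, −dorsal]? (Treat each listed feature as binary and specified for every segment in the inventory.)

Checking each segment against [+voice], [−labial], [−dorsal]: /d/ (voiced alveolar stop), /ʐ/ (voiced retroflex fricative), /z/ (voiced alveolar fricative), /n/ (alveolar nasal), /dz/ (voiced alveolar affricate), /ɾ/ (alveolar tap), among others, satisfy every feature; every other segment in the inventory fails at least one.

d, ʐ, z, n, dz, ɾ, ɖ, ð, ʒ, l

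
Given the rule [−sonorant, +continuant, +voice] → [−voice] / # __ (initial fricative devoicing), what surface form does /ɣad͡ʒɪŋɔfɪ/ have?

/ɣ/ satisfies [−sonorant, +continuant, +voice] and sits in # __. The [−voice] counterpart of the voiced velar fricative is /x/. Other segments in /ɣad͡ʒɪŋɔfɪ/ either fail the structural description or are not in the environment, so the surface form is [xad͡ʒɪŋɔfɪ].

[xad͡ʒɪŋɔfɪ]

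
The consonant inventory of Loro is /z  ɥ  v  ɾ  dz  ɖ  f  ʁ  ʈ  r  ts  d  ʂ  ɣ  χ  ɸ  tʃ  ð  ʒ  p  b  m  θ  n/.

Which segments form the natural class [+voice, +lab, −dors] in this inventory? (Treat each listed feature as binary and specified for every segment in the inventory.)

First, the [+voice] segments are /z, ɥ, v, ɾ, dz, ɖ, ʁ, r, d, ɣ, ð, ʒ, b, m, n/.
Within that set, [+labial] gives /ɥ, v, b, m/.
Intersecting with [−dorsal] leaves /v, b, m/.

v, b, m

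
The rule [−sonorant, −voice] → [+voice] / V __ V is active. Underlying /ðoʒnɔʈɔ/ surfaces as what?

The only segment in the rule's environment that also matches [−sonorant, −voice] is /ʈ/. Applying [+voice] turns the voiceless retroflex stop into /ɖ/ (voiced retroflex stop), giving [ðoʒnɔɖɔ].

[ðoʒnɔɖɔ]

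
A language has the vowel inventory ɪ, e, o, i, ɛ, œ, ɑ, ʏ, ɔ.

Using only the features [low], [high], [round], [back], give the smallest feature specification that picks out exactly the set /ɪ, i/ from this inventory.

[+high, −round]

The class [+high], [−round] has exactly /ɪ, i/ as its extension in this inventory. No smaller conjunction from the listed features achieves this: [−round] alone would also admit /e, ɛ, ɑ/; [+high] alone would also admit /ʏ/; and checking the remaining single features turns up none with this extension.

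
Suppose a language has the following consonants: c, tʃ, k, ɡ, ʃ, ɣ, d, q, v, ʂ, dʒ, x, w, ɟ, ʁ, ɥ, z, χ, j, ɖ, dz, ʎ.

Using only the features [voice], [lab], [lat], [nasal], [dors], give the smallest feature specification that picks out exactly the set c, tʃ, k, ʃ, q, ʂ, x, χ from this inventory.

[-voice]

Every target segment is [-voice] and no other inventory member is, so one feature is enough.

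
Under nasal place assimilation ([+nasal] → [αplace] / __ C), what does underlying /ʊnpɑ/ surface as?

The only nasal preceding a consonant is /n/ before /p/. /p/ is [+labial], so /n/ → /m/, giving [ʊmpɑ].

[ʊmpɑ]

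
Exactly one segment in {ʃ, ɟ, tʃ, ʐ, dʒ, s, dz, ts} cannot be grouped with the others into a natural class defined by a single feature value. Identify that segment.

ɟ

[strident] (equivalently [dorsal]) groups all but one: /ʐ, s, dz, tʃ, dʒ, ʃ, ts/ share [+strident] while /ɟ/ (voiced palatal stop) alone is [-strident]. Removing any other segment would not leave a single-feature class that excludes it.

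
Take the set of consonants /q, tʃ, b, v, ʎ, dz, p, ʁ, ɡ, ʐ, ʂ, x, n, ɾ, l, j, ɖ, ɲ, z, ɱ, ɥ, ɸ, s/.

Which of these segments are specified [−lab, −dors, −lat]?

tʃ, dz, ʐ, ʂ, n, ɾ, ɖ, z, s

First, the [−labial] segments are /q, tʃ, ʎ, dz, ʁ, ɡ, ʐ, ʂ, x, n, ɾ, l, j, ɖ, ɲ, z, s/.
Of those, [−dorsal] gives /tʃ, dz, ʐ, ʂ, n, ɾ, l, ɖ, z, s/.
Then [−lateral] leaves /tʃ, dz, ʐ, ʂ, n, ɾ, ɖ, z, s/.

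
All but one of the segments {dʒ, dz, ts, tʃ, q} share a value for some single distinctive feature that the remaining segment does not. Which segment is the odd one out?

q

/tʃ, dz, ts, dʒ/ are all [+delayed release], but /q/ (voiceless uvular stop) is [-delayed release]. No other single segment can be removed to leave a set sharing one feature value that the removed segment lacks, so /q/ is the odd one out.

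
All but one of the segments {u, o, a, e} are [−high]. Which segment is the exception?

u

/o, e, a/ are all [−high]; /u/ (high back rounded tense vowel) is [+high].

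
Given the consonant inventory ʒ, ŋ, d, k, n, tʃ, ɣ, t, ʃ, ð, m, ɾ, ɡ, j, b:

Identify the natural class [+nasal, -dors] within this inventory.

Checking each segment against [+nasal], [-dorsal]: /n/ (alveolar nasal), /m/ (bilabial nasal) satisfy every feature; every other segment in the inventory fails at least one.

n, m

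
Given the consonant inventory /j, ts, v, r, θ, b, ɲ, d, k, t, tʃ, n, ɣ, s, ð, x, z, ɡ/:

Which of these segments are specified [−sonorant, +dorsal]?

k, ɣ, x, ɡ

Eliminate segments failing any feature: /j, r, ɲ, n/ are [+sonorant]; /ts, v, θ, b, d, t, tʃ, s, ð, z/ are [−dorsal]. The remaining /k, ɣ, x, ɡ/ satisfy [−sonorant], [+dorsal].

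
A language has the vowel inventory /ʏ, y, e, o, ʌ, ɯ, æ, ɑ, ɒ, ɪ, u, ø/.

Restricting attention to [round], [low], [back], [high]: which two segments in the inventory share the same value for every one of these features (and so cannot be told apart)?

/y/ (high front rounded tense vowel) and /ʏ/ (high front rounded lax vowel) are both [+round], [−low], [−back], [+high], so none of the listed features separates them. (They do differ in [tense], which is not among the given features.) Every other pair in the inventory differs on at least one listed feature.

y, ʏ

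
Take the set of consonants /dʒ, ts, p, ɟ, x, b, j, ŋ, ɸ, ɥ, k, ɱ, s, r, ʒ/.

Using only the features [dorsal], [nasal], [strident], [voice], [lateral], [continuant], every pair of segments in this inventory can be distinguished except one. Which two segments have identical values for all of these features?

On the given features, /ɥ/ and /j/ have an identical profile: [+dorsal], [−nasal], [−strident], [+voice], [−lateral], [+continuant]. No other two segments in the inventory coincide on all 6 features. (They do differ in [labial] and [round], which are not among the given features.)

ɥ, j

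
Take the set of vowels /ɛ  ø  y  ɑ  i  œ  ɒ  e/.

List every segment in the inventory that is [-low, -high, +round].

Checking each segment against [-low], [-high], [+round]: /ø/ (mid front rounded tense vowel), /œ/ (mid front rounded lax vowel) satisfy every feature; every other segment in the inventory fails at least one.

ø, œ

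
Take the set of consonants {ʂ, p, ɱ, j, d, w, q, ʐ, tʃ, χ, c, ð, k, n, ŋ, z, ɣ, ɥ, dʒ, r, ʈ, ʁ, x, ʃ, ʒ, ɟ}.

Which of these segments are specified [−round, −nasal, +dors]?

j, q, χ, c, k, ɣ, ʁ, x, ɟ

First, the [−round] segments are /ʂ, p, ɱ, j, d, q, ʐ, tʃ, χ, c, ð, k, n, ŋ, z, ɣ, dʒ, r, ʈ, ʁ, x, ʃ, ʒ, ɟ/.
Within that set, [−nasal] gives /ʂ, p, j, d, q, ʐ, tʃ, χ, c, ð, k, z, ɣ, dʒ, r, ʈ, ʁ, x, ʃ, ʒ, ɟ/.
Within that set, [+dorsal] leaves /j, q, χ, c, k, ɣ, ʁ, x, ɟ/.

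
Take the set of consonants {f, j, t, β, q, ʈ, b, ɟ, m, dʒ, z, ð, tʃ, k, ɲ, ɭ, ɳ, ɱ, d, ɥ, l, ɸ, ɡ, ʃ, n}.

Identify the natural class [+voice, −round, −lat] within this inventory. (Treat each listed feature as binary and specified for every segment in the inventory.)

j, β, b, ɟ, m, dʒ, z, ð, ɲ, ɳ, ɱ, d, ɡ, n

Checking each segment against [+voice], [−round], [−lateral]: /j/ (palatal glide), /β/ (voiced bilabial fricative), /b/ (voiced bilabial stop), /ɟ/ (voiced palatal stop), /m/ (bilabial nasal), /dʒ/ (voiced postalveolar affricate), among others, satisfy every feature; every other segment in the inventory fails at least one.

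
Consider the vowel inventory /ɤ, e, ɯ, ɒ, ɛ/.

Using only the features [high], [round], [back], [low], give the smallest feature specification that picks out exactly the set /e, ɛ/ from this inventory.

[−back]

Every target segment is [−back] and no other inventory member is, so one feature is enough.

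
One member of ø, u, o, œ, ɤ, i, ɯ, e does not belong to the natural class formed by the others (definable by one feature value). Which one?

œ

[tense] groups all but one: /i, ɯ, e, ø, ɤ, u, o/ share [+tense] while /œ/ (mid front rounded lax vowel) alone is [-tense]. Removing any other segment would not leave a single-feature class that excludes it.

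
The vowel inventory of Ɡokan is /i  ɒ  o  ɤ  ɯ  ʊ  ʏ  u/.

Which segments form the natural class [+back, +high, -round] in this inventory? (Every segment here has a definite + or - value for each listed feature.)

ɯ

Checking each segment against [+back], [+high], [-round]: /ɯ/ (high back unrounded vowel) satisfies every feature; every other segment in the inventory fails at least one.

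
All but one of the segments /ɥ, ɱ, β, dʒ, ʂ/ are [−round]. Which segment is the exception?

ɥ

/ʂ, ɱ, dʒ, β/ are all [−round]; /ɥ/ (labial-palatal glide) is [+round].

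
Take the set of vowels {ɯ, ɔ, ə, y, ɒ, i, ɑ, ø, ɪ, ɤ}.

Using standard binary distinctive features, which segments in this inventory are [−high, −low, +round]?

The [−high] segments are /ɔ, ə, ɒ, ɑ, ø, ɤ/.
Among these, [−low] gives /ɔ, ə, ø, ɤ/.
Within that set, [+round] leaves /ɔ, ø/.

ɔ, ø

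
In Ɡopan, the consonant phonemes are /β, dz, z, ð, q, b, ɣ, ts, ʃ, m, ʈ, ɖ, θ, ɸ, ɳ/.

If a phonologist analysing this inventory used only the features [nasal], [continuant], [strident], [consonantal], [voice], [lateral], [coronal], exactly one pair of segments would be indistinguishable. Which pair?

Both /ɣ/ and /β/ are [-nasal], [+continuant], [-strident], [+consonantal], [+voice], [-lateral], [-coronal]. Since the list omits [labial] and [dorsal] — which do distinguish the voiced velar fricative from the voiced bilabial fricative — this pair collapses; all other pairs remain distinct.

ɣ, β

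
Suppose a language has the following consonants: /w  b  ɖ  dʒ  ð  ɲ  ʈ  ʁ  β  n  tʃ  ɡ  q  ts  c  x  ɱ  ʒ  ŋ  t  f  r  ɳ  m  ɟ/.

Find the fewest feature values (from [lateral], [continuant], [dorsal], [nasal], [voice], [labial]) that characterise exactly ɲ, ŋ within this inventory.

The class [+nasal], [+dorsal] has exactly /ɲ, ŋ/ as its extension in this inventory. No smaller conjunction from the listed features achieves this: [+dorsal] alone would also admit /w, ʁ, ɡ, q, …/; [+nasal] alone would also admit /n, ɱ, ɳ, m/; and checking the remaining single features turns up none with this extension.

[+nasal, +dorsal]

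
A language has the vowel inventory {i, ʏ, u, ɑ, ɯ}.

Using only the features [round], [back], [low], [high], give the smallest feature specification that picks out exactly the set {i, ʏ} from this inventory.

Every target segment is [−back] and no other inventory member is, so one feature is enough.

[−back]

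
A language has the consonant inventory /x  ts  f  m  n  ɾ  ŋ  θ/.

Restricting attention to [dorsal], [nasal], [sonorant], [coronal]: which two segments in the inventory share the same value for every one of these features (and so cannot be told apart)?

On the given features, /ts/ and /θ/ have an identical profile: [-dorsal], [-nasal], [-sonorant], [+coronal]. No other two segments in the inventory coincide on all 4 features. (They do differ in [continuant], [strident] and [distributed], which are not among the given features.)

ts, θ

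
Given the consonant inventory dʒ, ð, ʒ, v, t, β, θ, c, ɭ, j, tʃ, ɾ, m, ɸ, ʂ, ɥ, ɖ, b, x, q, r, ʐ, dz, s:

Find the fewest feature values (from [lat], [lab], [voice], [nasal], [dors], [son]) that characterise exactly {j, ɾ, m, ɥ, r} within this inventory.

[+son, −lat]

The class [+sonorant], [−lateral] has exactly /j, ɾ, m, ɥ, r/ as its extension in this inventory. No smaller conjunction from the listed features achieves this: [−lateral] alone would also admit /dʒ, ð, ʒ, v, …/; [+sonorant] alone would also admit /ɭ/; and checking the remaining single features turns up none with this extension.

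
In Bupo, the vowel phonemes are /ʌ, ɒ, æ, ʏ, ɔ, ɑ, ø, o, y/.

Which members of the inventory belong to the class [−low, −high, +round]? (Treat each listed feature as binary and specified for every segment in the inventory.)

Eliminate segments failing any feature: /ʌ/ is [−round]; /ɒ, æ, ɑ/ are [+low]; /ʏ, y/ are [+high]. The remaining /ɔ, ø, o/ satisfy [−low], [−high], [+round].

ɔ, ø, o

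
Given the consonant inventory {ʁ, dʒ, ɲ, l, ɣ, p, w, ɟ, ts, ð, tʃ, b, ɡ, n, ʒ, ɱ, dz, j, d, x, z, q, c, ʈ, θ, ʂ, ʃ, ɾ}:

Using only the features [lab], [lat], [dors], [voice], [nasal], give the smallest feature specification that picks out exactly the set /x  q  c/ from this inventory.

Every target segment is [-voice], [+dorsal]; each remaining inventory member fails at least one of these. Each conjunct is needed — [+dorsal] alone would also admit /ʁ, ɲ, ɣ, w, …/; [-voice] alone would also admit /p, ts, tʃ, ʈ, …/ — and no other single listed feature has exactly this extension, so two is the minimum.

[-voice, +dors]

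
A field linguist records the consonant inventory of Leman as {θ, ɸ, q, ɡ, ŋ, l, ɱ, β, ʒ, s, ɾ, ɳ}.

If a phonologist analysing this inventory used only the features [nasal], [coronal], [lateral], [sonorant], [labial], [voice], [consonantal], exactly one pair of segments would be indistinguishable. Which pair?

On the given features, /θ/ and /s/ have an identical profile: [−nasal], [+coronal], [−lateral], [−sonorant], [−labial], [−voice], [+consonantal]. No other two segments in the inventory coincide on all 7 features. (They do differ in [strident] and [distributed], which are not among the given features.)

θ, s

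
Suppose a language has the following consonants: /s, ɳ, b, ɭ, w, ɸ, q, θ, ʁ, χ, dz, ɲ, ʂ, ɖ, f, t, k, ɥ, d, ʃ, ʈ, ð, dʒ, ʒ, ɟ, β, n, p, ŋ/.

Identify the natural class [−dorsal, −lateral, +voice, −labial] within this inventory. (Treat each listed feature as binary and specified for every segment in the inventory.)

Among the inventory, the [−dorsal] segments are /s, ɳ, b, ɭ, ɸ, θ, dz, ʂ, ɖ, f, t, d, ʃ, ʈ, ð, dʒ, ʒ, β, n, p/.
Then [−lateral] gives /s, ɳ, b, ɸ, θ, dz, ʂ, ɖ, f, t, d, ʃ, ʈ, ð, dʒ, ʒ, β, n, p/.
Of those, [+voice] gives /ɳ, b, dz, ɖ, d, ð, dʒ, ʒ, β, n/.
Among these, [−labial] leaves /ɳ, dz, ɖ, d, ð, dʒ, ʒ, n/.

ɳ, dz, ɖ, d, ð, dʒ, ʒ, n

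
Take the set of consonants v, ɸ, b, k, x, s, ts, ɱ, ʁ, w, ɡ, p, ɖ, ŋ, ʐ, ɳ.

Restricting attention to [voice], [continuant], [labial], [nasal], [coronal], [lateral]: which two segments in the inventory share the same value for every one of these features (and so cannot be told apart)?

/w/ (labial-velar glide) and /v/ (voiced labiodental fricative) are both [+voice], [+continuant], [+labial], [−nasal], [−coronal], [−lateral], so none of the listed features separates them. (They do differ in [sonorant], [round] and [dorsal], which are not among the given features.) Every other pair in the inventory differs on at least one listed feature.

w, v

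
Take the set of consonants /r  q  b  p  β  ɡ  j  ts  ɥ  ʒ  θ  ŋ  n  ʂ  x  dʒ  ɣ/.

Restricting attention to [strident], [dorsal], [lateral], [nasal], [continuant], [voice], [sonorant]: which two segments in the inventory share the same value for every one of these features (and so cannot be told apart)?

j, ɥ

On the given features, /j/ and /ɥ/ have an identical profile: [-strident], [+dorsal], [-lateral], [-nasal], [+continuant], [+voice], [+sonorant]. No other two segments in the inventory coincide on all 7 features. (They do differ in [labial] and [round], which are not among the given features.)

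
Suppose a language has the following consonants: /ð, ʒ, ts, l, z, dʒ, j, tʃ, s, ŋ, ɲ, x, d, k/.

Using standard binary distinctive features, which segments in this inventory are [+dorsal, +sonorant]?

Checking each segment against [+dorsal], [+sonorant]: /j/ (palatal glide), /ŋ/ (velar nasal), /ɲ/ (palatal nasal) satisfy every feature; every other segment in the inventory fails at least one.

j, ŋ, ɲ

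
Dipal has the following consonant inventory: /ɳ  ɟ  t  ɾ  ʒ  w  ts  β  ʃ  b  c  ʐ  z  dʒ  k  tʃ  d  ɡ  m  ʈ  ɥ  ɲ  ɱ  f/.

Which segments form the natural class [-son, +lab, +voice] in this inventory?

Checking each segment against [-sonorant], [+labial], [+voice]: /β/ (voiced bilabial fricative), /b/ (voiced bilabial stop) satisfy every feature; every other segment in the inventory fails at least one.

β, b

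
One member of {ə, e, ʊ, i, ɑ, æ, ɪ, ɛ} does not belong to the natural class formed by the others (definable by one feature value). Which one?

ʊ

[round] groups all but one: /ɪ, æ, ɛ, ə, ɑ, i, e/ share [-round] while /ʊ/ (high back rounded lax vowel) alone is [+round]. Removing any other segment would not leave a single-feature class that excludes it.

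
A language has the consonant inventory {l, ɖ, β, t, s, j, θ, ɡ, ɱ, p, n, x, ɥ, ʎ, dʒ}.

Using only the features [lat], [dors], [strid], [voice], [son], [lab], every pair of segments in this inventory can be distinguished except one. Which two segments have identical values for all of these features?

On the given features, /θ/ and /t/ have an identical profile: [-lateral], [-dorsal], [-strident], [-voice], [-sonorant], [-labial]. No other two segments in the inventory coincide on all 6 features. (They do differ in [continuant] and [distributed], which are not among the given features.)

θ, t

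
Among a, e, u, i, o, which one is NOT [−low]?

/e, o, u, i/ are all [−low]; /a/ (low unrounded vowel) is [+low].

a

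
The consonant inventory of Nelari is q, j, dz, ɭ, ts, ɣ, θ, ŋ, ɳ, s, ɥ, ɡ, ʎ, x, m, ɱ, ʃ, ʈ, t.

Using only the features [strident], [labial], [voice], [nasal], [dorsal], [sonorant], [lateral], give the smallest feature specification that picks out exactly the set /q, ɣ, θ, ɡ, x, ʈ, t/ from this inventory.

/q, ɣ, θ, ɡ, x, ʈ, t/ are all [-sonorant], [-strident], and no other segment in the inventory matches both values. Dropping any one of them over-generates: [-strident] alone would also admit /j, ɭ, ŋ, ɳ, …/; [-sonorant] alone would also admit /dz, ts, s, ʃ/. No other single listed feature picks out exactly this set either, so fewer than two features will not do.

[-sonorant, -strident]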